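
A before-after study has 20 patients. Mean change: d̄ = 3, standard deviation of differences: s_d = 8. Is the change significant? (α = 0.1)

t = d̄/(s_d/√n) = 3/(8/√20) = 1.677. df = 19, critical t = ±1.729. Fail to reject H₀.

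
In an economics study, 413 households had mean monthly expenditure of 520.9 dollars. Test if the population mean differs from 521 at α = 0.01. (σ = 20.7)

z = (x̄ - μ₀)/(σ/√n) = (520.9 - 521)/(20.7/√413) = -0.098. Critical value: ±2.576. Since |-0.098| ≤ 2.576, Fail to reject H₀.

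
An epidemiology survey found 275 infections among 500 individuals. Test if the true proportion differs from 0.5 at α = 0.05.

p̂ = 0.55, p₀ = 0.5. z = (p̂ - p₀)/√(p₀(1-p₀)/n) = 2.236. Critical: ±1.96. Reject H₀.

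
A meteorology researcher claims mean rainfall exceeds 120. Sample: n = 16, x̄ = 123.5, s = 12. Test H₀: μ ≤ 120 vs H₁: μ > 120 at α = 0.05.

t = (123.5 - 120)/(12/√16) = 1.167, df = 15. Critical t = 1.753. Fail to reject H₀.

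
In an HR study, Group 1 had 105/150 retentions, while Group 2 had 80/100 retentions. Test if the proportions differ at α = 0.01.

p̂₁ = 0.7, p̂₂ = 0.8, pooled p̂ = 0.74. z = -1.766. Critical: ±2.576. Fail to reject H₀.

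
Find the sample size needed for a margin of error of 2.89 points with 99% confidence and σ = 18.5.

n = (z*σ/E)² = (2.576×18.5/2.89)² = 271.9 → n = 272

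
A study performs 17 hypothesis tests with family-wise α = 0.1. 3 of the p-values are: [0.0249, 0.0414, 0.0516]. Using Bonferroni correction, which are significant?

Bonferroni α = 0.1/17 = 0.00588. None of the given p-values are significant.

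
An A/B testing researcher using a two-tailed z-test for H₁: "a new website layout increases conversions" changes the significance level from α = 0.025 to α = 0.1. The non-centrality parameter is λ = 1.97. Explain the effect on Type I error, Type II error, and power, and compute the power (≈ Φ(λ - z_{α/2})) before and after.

Increasing α from 0.025 to 0.1:
• Type I error rate increases (α is the Type I rate by definition).
• Critical value moves from z_{α/2} = 2.241 to 1.645, so power = Φ(λ - z_{α/2}) goes from Φ(1.97 - 2.241) = 0.393 to Φ(1.97 - 1.645) = 0.627.
• Type II error rate β = 1 - power therefore decreases (0.607 → 0.373).
Appropriate when false negatives are costly — here, discarding a layout that would have improved conversions — lost revenue.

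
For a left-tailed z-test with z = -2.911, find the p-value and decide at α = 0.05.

p = P(Z < -2.911) = Φ(-2.911) ≈ 0.0018. Since p < 0.05, reject H₀ (significant) at α = 0.05.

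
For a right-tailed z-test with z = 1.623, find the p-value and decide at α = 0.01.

p = P(Z > 1.623) = 1 - Φ(1.623) ≈ 0.0523. Since p ≥ 0.01, fail to reject H₀ (not significant) at α = 0.01.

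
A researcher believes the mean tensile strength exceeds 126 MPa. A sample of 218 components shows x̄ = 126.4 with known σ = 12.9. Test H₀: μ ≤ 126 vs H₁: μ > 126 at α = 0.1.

z = 0.458. Critical value: 1.28. Fail to reject H₀.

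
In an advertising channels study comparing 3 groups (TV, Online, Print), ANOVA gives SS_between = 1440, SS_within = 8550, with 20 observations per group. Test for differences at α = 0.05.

df_between = 2, df_within = 57. F = MS_between/MS_within = 720.0/150.0 = 4.8. F_crit ≈ 3.159. Reject H₀. At least one mean differs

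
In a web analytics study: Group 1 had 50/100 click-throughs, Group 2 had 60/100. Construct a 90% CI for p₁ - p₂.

p̂₁ = 0.5, p̂₂ = 0.6. Difference = -0.1. CI = (-0.215, 0.015)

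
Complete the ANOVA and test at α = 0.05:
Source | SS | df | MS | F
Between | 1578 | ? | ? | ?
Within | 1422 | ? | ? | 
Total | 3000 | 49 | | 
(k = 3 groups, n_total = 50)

df_between = 2, df_within = 47. MS_between = 789.0, MS_within = 30.26. F = 26.078, F_crit ≈ 3.195. Reject H₀.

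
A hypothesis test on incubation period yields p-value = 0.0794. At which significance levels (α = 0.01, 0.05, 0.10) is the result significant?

p = 0.0794. Significant at: α = 0.1.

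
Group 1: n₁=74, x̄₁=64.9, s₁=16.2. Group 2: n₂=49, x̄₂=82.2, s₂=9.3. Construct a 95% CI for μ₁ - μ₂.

Difference = -17.3. SE = √(16.2²/74 + 9.3²/49) = 2.305. CI = (-21.82, -12.78)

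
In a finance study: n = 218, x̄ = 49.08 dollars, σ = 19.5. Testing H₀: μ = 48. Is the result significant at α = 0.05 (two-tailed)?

z = (49.08 - 48)/(19.5/√218) = 0.818. Since |z| ≤ 1.96, not significant at α = 0.05.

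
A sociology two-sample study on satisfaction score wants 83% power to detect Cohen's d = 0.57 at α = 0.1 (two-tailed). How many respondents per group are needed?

z_{α/2} = 1.645, z_β = Φ⁻¹(0.83) = 0.954. For medium effect (d = 0.57): n per group = 2(z_{α/2} + z_β)²/d² = 2(1.645 + 0.954)²/0.57² = 41.6 → 42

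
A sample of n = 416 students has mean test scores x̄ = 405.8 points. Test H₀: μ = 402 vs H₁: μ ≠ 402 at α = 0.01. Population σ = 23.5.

z = (x̄ - μ₀)/(σ/√n) = (405.8 - 402)/(23.5/√416) = 3.298. Critical value: ±2.576. Since |3.298| > 2.576, Reject H₀.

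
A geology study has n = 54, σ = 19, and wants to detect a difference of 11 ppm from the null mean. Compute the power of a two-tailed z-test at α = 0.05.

SE = σ/√n = 19/√54 = 2.586. Non-centrality λ = d/SE = 11/2.586 = 4.254. Power ≈ Φ(λ - z_{α/2}) = Φ(4.254 - 1.96) = Φ(2.294) = 0.989.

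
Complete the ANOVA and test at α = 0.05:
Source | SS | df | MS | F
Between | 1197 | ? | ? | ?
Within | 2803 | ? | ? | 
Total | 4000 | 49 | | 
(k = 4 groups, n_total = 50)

df_between = 3, df_within = 46. MS_between = 399.0, MS_within = 60.93. F = 6.548, F_crit ≈ 2.807. Reject H₀.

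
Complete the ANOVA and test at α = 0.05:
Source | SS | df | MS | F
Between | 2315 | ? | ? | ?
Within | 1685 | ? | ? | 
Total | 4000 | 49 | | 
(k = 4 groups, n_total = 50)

df_between = 3, df_within = 46. MS_between = 771.67, MS_within = 36.63. F = 21.066, F_crit ≈ 2.807. Reject H₀.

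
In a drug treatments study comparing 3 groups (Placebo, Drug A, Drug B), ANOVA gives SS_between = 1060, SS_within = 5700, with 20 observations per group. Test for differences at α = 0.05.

df_between = 2, df_within = 57. F = MS_between/MS_within = 530.0/100.0 = 5.3. F_crit ≈ 3.159. Reject H₀. At least one mean differs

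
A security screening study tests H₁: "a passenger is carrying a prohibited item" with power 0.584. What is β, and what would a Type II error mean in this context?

β = 1 - power = 1 - 0.584 = 0.416. A Type II error is failing to reject H₀ when H₀ is false (false negative) — here, failing to conclude that a passenger is carrying a prohibited item when in fact it is true. Consequence: letting a prohibited item through — security breach.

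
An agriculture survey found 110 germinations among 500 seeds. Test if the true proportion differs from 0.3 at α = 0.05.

p̂ = 0.22, p₀ = 0.3. z = (p̂ - p₀)/√(p₀(1-p₀)/n) = -3.904. Critical: ±1.96. Reject H₀.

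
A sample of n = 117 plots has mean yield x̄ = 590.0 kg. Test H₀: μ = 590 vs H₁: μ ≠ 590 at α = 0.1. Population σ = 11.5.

z = (x̄ - μ₀)/(σ/√n) = (590.0 - 590)/(11.5/√117) = 0.0. Critical value: ±1.645. Since |0.0| ≤ 1.645, Fail to reject H₀.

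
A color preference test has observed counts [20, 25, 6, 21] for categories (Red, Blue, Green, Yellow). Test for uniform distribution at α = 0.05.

Expected = 18 each. χ² = Σ(O-E)²/E = 11.444. df = 3, critical value = 7.815. Reject H₀.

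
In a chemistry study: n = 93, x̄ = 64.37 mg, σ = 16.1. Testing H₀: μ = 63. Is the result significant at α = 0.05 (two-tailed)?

z = (64.37 - 63)/(16.1/√93) = 0.821. Since |z| ≤ 1.96, not significant at α = 0.05.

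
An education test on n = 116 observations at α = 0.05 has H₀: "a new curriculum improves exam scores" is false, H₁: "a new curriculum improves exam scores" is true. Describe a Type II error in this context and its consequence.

Type II error: failing to reject H₀ when it is false — concluding that a new curriculum improves exam scores is not supported when in fact it is. Consequence: keeping the old curriculum when the new one would have helped students.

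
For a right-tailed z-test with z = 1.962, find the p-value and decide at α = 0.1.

p = P(Z > 1.962) = 1 - Φ(1.962) ≈ 0.0249. Since p < 0.1, reject H₀ (significant) at α = 0.1.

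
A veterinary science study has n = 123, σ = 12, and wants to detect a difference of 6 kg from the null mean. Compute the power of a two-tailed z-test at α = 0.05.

SE = σ/√n = 12/√123 = 1.082. Non-centrality λ = d/SE = 6/1.082 = 5.545. Power ≈ Φ(λ - z_{α/2}) = Φ(5.545 - 1.96) = Φ(3.585) = 1.0.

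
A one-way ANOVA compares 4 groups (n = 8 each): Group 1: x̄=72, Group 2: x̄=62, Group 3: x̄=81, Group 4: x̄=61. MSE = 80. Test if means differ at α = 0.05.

Grand mean = 69.0. SS_between = 2128.0, MS_between = 709.33. F = 8.867, F_crit ≈ 2.947. Reject H₀.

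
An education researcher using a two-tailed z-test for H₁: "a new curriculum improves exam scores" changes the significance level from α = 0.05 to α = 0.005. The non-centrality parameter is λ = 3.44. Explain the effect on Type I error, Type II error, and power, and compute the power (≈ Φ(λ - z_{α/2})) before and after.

Decreasing α from 0.05 to 0.005:
• Type I error rate decreases (α is the Type I rate by definition).
• Critical value moves from z_{α/2} = 1.96 to 2.807, so power = Φ(λ - z_{α/2}) goes from Φ(3.44 - 1.96) = 0.931 to Φ(3.44 - 2.807) = 0.737.
• Type II error rate β = 1 - power therefore increases (0.069 → 0.263).
Appropriate when false positives are costly — here, adopting a curriculum that gives no real benefit — disruption for nothing.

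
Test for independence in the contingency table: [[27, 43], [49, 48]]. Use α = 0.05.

χ² = 2.339. df = 1, critical = 3.841. Fail to reject H₀. No evidence of dependence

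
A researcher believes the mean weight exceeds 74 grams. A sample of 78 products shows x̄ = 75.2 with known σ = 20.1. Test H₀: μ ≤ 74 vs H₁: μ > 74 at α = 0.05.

z = 0.527. Critical value: 1.645. Fail to reject H₀.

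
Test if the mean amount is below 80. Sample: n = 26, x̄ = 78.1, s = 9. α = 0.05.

t = (78.1 - 80)/(9/√26) = -1.076, df = 25. Critical t = -1.708. Fail to reject H₀.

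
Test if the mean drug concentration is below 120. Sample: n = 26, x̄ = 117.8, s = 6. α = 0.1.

t = (117.8 - 120)/(6/√26) = -1.87, df = 25. Critical t = -1.316. Reject H₀.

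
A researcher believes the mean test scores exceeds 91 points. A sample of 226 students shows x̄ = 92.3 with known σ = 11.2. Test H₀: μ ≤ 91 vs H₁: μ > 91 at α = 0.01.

z = 1.745. Critical value: 2.33. Fail to reject H₀.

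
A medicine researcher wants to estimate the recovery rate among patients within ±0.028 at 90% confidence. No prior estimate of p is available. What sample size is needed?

Conservative approach: use p = 0.5 (maximizes p(1-p) = 0.25). n = z²(0.25)/E² = 1.645²×0.25/0.028² = 862.9 → n = 863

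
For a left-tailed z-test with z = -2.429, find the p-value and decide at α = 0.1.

p = P(Z < -2.429) = Φ(-2.429) ≈ 0.0076. Since p < 0.1, reject H₀ (significant) at α = 0.1.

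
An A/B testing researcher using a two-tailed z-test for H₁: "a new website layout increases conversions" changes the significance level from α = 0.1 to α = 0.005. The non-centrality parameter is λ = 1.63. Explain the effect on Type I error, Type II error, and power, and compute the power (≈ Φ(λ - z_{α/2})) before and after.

Decreasing α from 0.1 to 0.005:
• Type I error rate decreases (α is the Type I rate by definition).
• Critical value moves from z_{α/2} = 1.645 to 2.807, so power = Φ(λ - z_{α/2}) goes from Φ(1.63 - 1.645) = 0.494 to Φ(1.63 - 2.807) = 0.12.
• Type II error rate β = 1 - power therefore increases (0.506 → 0.88).
Appropriate when false positives are costly — here, rolling out a layout that doesn't actually help — wasted engineering effort.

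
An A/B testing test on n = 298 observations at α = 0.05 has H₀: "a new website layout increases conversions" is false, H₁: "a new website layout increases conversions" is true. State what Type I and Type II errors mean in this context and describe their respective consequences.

Type I (false positive): concluding that a new website layout increases conversions when it is not — rolling out a layout that doesn't actually help — wasted engineering effort. Type II (false negative): failing to conclude that a new website layout increases conversions when it is — discarding a layout that would have improved conversions — lost revenue. Which is costlier depends on domain priorities and is a judgement call rather than a statistical fact.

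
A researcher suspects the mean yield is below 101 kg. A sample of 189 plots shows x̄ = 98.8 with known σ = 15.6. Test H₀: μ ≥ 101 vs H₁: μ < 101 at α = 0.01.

z = -1.939. Critical value: -2.33. Fail to reject H₀.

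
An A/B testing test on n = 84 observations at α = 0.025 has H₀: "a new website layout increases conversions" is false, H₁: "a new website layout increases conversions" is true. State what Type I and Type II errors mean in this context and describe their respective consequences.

Type I (false positive): concluding that a new website layout increases conversions when it is not — rolling out a layout that doesn't actually help — wasted engineering effort. Type II (false negative): failing to conclude that a new website layout increases conversions when it is — discarding a layout that would have improved conversions — lost revenue. Which is costlier depends on domain priorities and is a judgement call rather than a statistical fact.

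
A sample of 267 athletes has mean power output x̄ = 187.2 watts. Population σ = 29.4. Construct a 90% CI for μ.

CI = x̄ ± z*(σ/√n) = 187.2 ± 1.645(29.4/√267) = 187.2 ± 2.96 = (184.24, 190.16)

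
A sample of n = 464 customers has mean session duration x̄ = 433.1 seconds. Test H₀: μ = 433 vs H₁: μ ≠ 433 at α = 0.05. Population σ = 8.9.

z = (x̄ - μ₀)/(σ/√n) = (433.1 - 433)/(8.9/√464) = 0.242. Critical value: ±1.96. Since |0.242| ≤ 1.96, Fail to reject H₀.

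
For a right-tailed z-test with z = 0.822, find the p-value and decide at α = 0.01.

p = P(Z > 0.822) = 1 - Φ(0.822) ≈ 0.2055. Since p ≥ 0.01, fail to reject H₀ (not significant) at α = 0.01.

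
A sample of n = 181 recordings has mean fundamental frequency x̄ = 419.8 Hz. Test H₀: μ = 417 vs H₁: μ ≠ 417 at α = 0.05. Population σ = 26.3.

z = (x̄ - μ₀)/(σ/√n) = (419.8 - 417)/(26.3/√181) = 1.432. Critical value: ±1.96. Since |1.432| ≤ 1.96, Fail to reject H₀.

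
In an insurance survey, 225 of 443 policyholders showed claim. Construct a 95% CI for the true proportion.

p̂ = 0.508. CI = p̂ ± z*√(p̂(1-p̂)/n) = (0.461, 0.554)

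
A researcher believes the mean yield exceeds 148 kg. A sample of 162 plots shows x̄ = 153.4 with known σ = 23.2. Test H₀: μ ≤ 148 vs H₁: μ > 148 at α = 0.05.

z = 2.963. Critical value: 1.645. Reject H₀.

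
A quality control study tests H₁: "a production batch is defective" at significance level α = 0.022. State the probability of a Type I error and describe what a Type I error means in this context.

P(Type I error) = α = 0.022. A Type I error is rejecting H₀ when H₀ is actually true (false positive) — here, concluding that a production batch is defective when in fact this is not the case. Consequence: scrapping a good batch — wasted material and cost for no reason.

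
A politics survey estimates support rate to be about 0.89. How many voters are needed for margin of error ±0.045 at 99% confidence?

n = z²p(1-p)/E² = 2.576²×0.89×0.11/0.045² = 320.8 → n = 321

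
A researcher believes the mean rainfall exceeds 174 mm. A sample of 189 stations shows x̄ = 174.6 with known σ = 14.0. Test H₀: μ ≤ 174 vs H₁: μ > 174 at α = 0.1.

z = 0.589. Critical value: 1.28. Fail to reject H₀.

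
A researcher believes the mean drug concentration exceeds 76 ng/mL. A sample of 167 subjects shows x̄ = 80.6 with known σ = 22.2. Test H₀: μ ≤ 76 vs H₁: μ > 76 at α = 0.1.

z = 2.678. Critical value: 1.28. Reject H₀.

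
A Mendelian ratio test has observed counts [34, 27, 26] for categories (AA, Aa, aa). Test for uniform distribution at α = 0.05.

Expected = 29 each. χ² = Σ(O-E)²/E = 1.31. df = 2, critical value = 5.991. Fail to reject H₀.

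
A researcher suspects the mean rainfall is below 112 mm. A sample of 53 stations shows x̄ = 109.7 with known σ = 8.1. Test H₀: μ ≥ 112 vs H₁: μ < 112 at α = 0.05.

z = -2.067. Critical value: -1.645. Reject H₀.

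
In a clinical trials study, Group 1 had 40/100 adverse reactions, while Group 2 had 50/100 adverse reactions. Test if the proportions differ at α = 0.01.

p̂₁ = 0.4, p̂₂ = 0.5, pooled p̂ = 0.45. z = -1.421. Critical: ±2.576. Fail to reject H₀.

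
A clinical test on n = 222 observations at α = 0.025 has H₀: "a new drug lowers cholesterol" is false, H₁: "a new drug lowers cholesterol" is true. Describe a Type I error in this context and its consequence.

Type I error: rejecting H₀ when it is true — concluding that a new drug lowers cholesterol when in fact it is not. Consequence: approving an ineffective drug — patients take a useless medication and may skip effective alternatives.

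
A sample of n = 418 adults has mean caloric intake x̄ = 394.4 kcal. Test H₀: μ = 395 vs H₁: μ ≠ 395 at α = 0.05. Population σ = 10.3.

z = (x̄ - μ₀)/(σ/√n) = (394.4 - 395)/(10.3/√418) = -1.191. Critical value: ±1.96. Since |-1.191| ≤ 1.96, Fail to reject H₀.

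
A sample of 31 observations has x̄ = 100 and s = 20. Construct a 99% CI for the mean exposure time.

CI = x̄ ± t*(s/√n) = 100 ± 2.75(20/√31) = (90.12, 109.88)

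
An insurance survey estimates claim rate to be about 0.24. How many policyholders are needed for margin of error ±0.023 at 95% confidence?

n = z²p(1-p)/E² = 1.96²×0.24×0.76/0.023² = 1324.6 → n = 1325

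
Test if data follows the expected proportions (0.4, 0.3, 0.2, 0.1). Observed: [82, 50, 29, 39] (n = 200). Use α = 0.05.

Expected: [80.0, 60.0, 40.0, 20.0]. χ² = 22.792. df = 3, critical = 7.815. Reject H₀.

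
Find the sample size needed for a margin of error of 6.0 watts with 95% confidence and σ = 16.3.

n = (z*σ/E)² = (1.96×16.3/6.0)² = 28.4 → n = 29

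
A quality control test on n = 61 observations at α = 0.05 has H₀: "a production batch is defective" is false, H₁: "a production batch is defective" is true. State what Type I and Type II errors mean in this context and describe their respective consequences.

Type I (false positive): concluding that a production batch is defective when it is not — scrapping a good batch — wasted material and cost for no reason. Type II (false negative): failing to conclude that a production batch is defective when it is — shipping a defective batch — faulty products reach customers. Which is costlier depends on domain priorities and is a judgement call rather than a statistical fact.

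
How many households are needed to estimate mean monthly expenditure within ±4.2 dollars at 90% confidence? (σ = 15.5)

n = (z*σ/E)² = (1.645×15.5/4.2)² = 36.9 → n = 37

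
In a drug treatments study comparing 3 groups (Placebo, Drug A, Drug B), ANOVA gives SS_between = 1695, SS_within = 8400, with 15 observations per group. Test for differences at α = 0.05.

df_between = 2, df_within = 42. F = MS_between/MS_within = 847.5/200.0 = 4.237. F_crit ≈ 3.22. Reject H₀. At least one mean differs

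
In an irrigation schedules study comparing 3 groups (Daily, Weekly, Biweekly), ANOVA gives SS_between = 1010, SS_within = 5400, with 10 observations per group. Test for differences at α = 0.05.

df_between = 2, df_within = 27. F = MS_between/MS_within = 505.0/200.0 = 2.525. F_crit ≈ 3.354. Fail to reject H₀.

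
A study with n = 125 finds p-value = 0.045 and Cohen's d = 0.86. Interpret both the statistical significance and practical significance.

Statistically significant (p = 0.045 < 0.05). Cohen's d = 0.86 indicates a large effect size. Both statistical and practical significance should be considered.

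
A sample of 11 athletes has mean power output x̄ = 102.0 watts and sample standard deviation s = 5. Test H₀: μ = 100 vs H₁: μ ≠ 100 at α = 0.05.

t = (x̄ - μ₀)/(s/√n) = (102.0 - 100)/(5/√11) = 1.327. df = 10, critical t = ±2.228. Fail to reject H₀.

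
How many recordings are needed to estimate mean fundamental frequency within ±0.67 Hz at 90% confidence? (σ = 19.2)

n = (z*σ/E)² = (1.645×19.2/0.67)² = 2222.2 → n = 2223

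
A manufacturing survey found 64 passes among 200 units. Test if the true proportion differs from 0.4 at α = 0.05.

p̂ = 0.32, p₀ = 0.4. z = (p̂ - p₀)/√(p₀(1-p₀)/n) = -2.309. Critical: ±1.96. Reject H₀.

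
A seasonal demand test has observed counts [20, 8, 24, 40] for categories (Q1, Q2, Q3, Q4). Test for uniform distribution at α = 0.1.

Expected = 23 each. χ² = Σ(O-E)²/E = 22.783. df = 3, critical value = 6.251. Reject H₀.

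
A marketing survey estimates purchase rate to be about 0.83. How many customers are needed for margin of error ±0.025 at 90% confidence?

n = z²p(1-p)/E² = 1.645²×0.83×0.17/0.025² = 610.9 → n = 611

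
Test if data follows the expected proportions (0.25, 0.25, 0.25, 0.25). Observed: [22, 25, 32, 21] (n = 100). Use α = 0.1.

Expected: [25.0, 25.0, 25.0, 25.0]. χ² = 2.96. df = 3, critical = 6.251. Fail to reject H₀.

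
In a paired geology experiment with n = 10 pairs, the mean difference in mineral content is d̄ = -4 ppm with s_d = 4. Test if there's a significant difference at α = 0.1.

t = d̄/(s_d/√n) = -4/(4/√10) = -3.162. df = 9, critical t = ±1.833. Reject H₀.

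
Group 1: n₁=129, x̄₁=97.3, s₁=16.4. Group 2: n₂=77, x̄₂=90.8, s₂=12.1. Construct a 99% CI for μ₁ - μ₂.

Difference = 6.5. SE = √(16.4²/129 + 12.1²/77) = 1.997. CI = (1.36, 11.64)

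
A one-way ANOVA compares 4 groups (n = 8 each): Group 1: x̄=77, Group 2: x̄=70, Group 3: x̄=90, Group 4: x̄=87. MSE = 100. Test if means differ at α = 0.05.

Grand mean = 81.0. SS_between = 2032.0, MS_between = 677.33. F = 6.773, F_crit ≈ 2.947. Reject H₀.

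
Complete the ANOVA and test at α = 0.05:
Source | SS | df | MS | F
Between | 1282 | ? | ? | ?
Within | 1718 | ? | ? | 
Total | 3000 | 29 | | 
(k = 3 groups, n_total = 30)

df_between = 2, df_within = 27. MS_between = 641.0, MS_within = 63.63. F = 10.074, F_crit ≈ 3.354. Reject H₀.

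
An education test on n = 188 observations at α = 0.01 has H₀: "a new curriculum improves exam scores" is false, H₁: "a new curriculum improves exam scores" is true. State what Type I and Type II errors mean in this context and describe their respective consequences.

Type I (false positive): concluding that a new curriculum improves exam scores when it is not — adopting a curriculum that gives no real benefit — disruption for nothing. Type II (false negative): failing to conclude that a new curriculum improves exam scores when it is — keeping the old curriculum when the new one would have helped students. Which is costlier depends on domain priorities and is a judgement call rather than a statistical fact.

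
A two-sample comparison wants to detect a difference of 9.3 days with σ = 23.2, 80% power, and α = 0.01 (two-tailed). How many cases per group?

n per group = 2(z_α/2 + z_β)²σ²/d² = 2×(2.576 + 0.84)²×23.2²/9.3² = 145.2 → n = 146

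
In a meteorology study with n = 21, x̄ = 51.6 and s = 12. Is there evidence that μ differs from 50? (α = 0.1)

t = (x̄ - μ₀)/(s/√n) = (51.6 - 50)/(12/√21) = 0.611. df = 20, critical t = ±1.725. Fail to reject H₀.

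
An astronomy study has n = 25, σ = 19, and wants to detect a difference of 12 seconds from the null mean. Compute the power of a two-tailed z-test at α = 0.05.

SE = σ/√n = 19/√25 = 3.8. Non-centrality λ = d/SE = 12/3.8 = 3.158. Power ≈ Φ(λ - z_{α/2}) = Φ(3.158 - 1.96) = Φ(1.198) = 0.885.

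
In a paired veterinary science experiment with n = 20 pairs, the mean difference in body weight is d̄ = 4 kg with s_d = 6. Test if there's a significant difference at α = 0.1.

t = d̄/(s_d/√n) = 4/(6/√20) = 2.981. df = 19, critical t = ±1.729. Reject H₀.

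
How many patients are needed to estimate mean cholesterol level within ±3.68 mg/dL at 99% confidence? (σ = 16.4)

n = (z*σ/E)² = (2.576×16.4/3.68)² = 131.8 → n = 132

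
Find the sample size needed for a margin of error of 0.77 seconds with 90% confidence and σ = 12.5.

n = (z*σ/E)² = (1.645×12.5/0.77)² = 713.1 → n = 714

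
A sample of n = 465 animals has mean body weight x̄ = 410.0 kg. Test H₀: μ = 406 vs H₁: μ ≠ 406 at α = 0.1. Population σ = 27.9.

z = (x̄ - μ₀)/(σ/√n) = (410.0 - 406)/(27.9/√465) = 3.092. Critical value: ±1.645. Since |3.092| > 1.645, Reject H₀.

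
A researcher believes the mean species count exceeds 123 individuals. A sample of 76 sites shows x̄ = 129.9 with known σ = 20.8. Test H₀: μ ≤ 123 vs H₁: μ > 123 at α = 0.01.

z = 2.892. Critical value: 2.33. Reject H₀.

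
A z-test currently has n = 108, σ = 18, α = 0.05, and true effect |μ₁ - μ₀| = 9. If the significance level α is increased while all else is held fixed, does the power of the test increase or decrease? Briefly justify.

Power increases: a larger α lowers the critical value, so more of the H₁ sampling distribution falls in the rejection region.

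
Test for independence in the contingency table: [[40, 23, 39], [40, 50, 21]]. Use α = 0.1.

χ² = 15.033. df = 2, critical = 4.605. Reject H₀. Variables are dependent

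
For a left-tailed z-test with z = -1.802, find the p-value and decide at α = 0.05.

p = P(Z < -1.802) = Φ(-1.802) ≈ 0.0358. Since p < 0.05, reject H₀ (significant) at α = 0.05.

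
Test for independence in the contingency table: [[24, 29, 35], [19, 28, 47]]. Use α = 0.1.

χ² = 2.16. df = 2, critical = 4.605. Fail to reject H₀. No evidence of dependence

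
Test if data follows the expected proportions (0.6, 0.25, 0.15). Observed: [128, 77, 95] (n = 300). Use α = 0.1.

Expected: [180.0, 75.0, 45.0]. χ² = 70.631. df = 2, critical = 4.605. Reject H₀.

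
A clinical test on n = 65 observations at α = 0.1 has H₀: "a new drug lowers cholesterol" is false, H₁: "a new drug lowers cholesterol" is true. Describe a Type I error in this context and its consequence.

Type I error: rejecting H₀ when it is true — concluding that a new drug lowers cholesterol when in fact it is not. Consequence: approving an ineffective drug — patients take a useless medication and may skip effective alternatives.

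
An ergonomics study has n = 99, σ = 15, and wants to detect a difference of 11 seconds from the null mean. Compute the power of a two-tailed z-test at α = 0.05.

SE = σ/√n = 15/√99 = 1.508. Non-centrality λ = d/SE = 11/1.508 = 7.297. Power ≈ Φ(λ - z_{α/2}) = Φ(7.297 - 1.96) = Φ(5.337) = 1.0.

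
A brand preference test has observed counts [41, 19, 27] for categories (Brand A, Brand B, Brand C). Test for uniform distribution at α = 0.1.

Expected = 29 each. χ² = Σ(O-E)²/E = 8.552. df = 2, critical value = 4.605. Reject H₀.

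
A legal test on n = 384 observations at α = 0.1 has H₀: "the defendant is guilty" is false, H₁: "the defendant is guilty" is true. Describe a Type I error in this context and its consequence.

Type I error: rejecting H₀ when it is true — concluding that the defendant is guilty when in fact it is not. Consequence: convicting an innocent person.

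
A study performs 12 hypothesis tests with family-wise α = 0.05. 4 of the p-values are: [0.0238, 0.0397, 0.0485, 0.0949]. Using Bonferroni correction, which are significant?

Bonferroni α = 0.05/12 = 0.00417. None of the given p-values are significant.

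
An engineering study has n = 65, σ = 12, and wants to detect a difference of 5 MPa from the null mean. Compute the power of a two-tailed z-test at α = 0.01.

SE = σ/√n = 12/√65 = 1.488. Non-centrality λ = d/SE = 5/1.488 = 3.359. Power ≈ Φ(λ - z_{α/2}) = Φ(3.359 - 2.576) = Φ(0.783) = 0.783.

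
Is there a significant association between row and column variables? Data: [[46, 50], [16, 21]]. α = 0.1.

χ² = 0.234. df = 1, critical = 2.706. Fail to reject H₀. No evidence of dependence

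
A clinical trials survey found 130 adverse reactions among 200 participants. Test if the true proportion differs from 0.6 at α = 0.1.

p̂ = 0.65, p₀ = 0.6. z = (p̂ - p₀)/√(p₀(1-p₀)/n) = 1.443. Critical: ±1.645. Fail to reject H₀.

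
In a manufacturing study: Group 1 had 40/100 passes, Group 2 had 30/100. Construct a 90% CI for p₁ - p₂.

p̂₁ = 0.4, p̂₂ = 0.3. Difference = 0.1. CI = (-0.01, 0.21)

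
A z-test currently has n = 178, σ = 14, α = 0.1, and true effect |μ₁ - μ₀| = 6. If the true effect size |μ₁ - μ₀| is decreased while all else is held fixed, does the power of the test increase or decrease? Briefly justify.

Power decreases: a smaller true effect decreases the non-centrality λ = |μ₁ - μ₀|/(σ/√n).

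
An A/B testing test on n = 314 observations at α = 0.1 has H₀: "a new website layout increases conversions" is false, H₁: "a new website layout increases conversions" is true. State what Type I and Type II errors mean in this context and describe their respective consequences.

Type I (false positive): concluding that a new website layout increases conversions when it is not — rolling out a layout that doesn't actually help — wasted engineering effort. Type II (false negative): failing to conclude that a new website layout increases conversions when it is — discarding a layout that would have improved conversions — lost revenue. Which is costlier depends on domain priorities and is a judgement call rather than a statistical fact.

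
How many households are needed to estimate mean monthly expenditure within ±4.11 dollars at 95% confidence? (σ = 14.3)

n = (z*σ/E)² = (1.96×14.3/4.11)² = 46.5 → n = 47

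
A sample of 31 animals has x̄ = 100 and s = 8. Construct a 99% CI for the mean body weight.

CI = x̄ ± t*(s/√n) = 100 ± 2.75(8/√31) = (96.05, 103.95)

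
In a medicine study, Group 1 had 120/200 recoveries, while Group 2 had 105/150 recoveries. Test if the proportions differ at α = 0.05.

p̂₁ = 0.6, p̂₂ = 0.7, pooled p̂ = 0.643. z = -1.932. Critical: ±1.96. Fail to reject H₀.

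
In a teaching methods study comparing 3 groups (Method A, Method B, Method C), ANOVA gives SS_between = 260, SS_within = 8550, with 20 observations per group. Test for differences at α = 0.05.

df_between = 2, df_within = 57. F = MS_between/MS_within = 130.0/150.0 = 0.867. F_crit ≈ 3.159. Fail to reject H₀.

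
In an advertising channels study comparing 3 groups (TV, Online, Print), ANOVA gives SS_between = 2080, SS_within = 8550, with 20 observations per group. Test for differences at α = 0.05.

df_between = 2, df_within = 57. F = MS_between/MS_within = 1040.0/150.0 = 6.933. F_crit ≈ 3.159. Reject H₀. At least one mean differs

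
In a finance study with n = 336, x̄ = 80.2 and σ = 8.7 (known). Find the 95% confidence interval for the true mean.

CI = x̄ ± z*(σ/√n) = 80.2 ± 1.96(8.7/√336) = 80.2 ± 0.93 = (79.27, 81.13)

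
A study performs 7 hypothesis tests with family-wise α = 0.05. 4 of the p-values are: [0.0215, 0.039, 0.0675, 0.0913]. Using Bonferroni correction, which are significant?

Bonferroni α = 0.05/7 = 0.00714. None of the given p-values are significant.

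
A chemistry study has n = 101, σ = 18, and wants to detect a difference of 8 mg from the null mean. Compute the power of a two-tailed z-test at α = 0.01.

SE = σ/√n = 18/√101 = 1.791. Non-centrality λ = d/SE = 8/1.791 = 4.467. Power ≈ Φ(λ - z_{α/2}) = Φ(4.467 - 2.576) = Φ(1.891) = 0.971.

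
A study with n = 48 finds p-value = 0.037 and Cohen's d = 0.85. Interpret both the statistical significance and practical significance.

Statistically significant (p = 0.037 < 0.05). Cohen's d = 0.85 indicates a large effect size. Both statistical and practical significance should be considered.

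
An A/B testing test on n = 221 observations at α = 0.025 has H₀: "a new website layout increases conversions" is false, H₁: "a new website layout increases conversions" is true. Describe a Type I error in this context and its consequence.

Type I error: rejecting H₀ when it is true — concluding that a new website layout increases conversions when in fact it is not. Consequence: rolling out a layout that doesn't actually help — wasted engineering effort.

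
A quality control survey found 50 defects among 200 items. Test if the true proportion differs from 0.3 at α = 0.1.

p̂ = 0.25, p₀ = 0.3. z = (p̂ - p₀)/√(p₀(1-p₀)/n) = -1.543. Critical: ±1.645. Fail to reject H₀.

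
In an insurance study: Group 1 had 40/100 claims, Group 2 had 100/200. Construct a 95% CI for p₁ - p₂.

p̂₁ = 0.4, p̂₂ = 0.5. Difference = -0.1. CI = (-0.218, 0.018)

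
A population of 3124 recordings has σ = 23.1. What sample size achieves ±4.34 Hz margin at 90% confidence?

Without FPC: n₀ = (1.645×23.1/4.34)² = 76.661. With FPC: n = n₀N/(n₀+N-1) = 74.8 → n = 75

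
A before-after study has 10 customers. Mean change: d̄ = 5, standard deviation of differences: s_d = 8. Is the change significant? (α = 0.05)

t = d̄/(s_d/√n) = 5/(8/√10) = 1.976. df = 9, critical t = ±2.262. Fail to reject H₀.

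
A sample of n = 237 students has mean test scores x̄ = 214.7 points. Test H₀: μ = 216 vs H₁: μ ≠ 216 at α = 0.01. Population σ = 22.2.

z = (x̄ - μ₀)/(σ/√n) = (214.7 - 216)/(22.2/√237) = -0.901. Critical value: ±2.576. Since |-0.901| ≤ 2.576, Fail to reject H₀.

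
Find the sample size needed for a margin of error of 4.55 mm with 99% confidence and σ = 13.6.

n = (z*σ/E)² = (2.576×13.6/4.55)² = 59.3 → n = 60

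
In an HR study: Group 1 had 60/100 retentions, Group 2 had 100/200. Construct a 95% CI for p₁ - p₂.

p̂₁ = 0.6, p̂₂ = 0.5. Difference = 0.1. CI = (-0.018, 0.218)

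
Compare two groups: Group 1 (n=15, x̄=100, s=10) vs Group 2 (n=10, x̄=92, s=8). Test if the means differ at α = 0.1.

Pooled sp = 9.27. t = 2.114, df = 23. Critical t = ±1.714. Reject H₀.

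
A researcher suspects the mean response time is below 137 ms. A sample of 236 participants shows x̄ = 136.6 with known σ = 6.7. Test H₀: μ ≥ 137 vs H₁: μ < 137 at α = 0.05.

z = -0.917. Critical value: -1.645. Fail to reject H₀.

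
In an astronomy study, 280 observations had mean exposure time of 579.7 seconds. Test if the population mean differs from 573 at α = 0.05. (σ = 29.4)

z = (x̄ - μ₀)/(σ/√n) = (579.7 - 573)/(29.4/√280) = 3.813. Critical value: ±1.96. Since |3.813| > 1.96, Reject H₀.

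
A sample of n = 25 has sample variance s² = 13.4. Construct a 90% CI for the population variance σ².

df = 24. χ²_{0.05} = 36.415, χ²_{0.95} = 13.848. CI for σ² = ((n-1)s²/χ²_{α/2}, (n-1)s²/χ²_{1-α/2}) = (24·13.4/36.415, 24·13.4/13.848) = (8.83, 23.22)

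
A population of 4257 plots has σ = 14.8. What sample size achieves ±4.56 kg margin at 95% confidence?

Without FPC: n₀ = (1.96×14.8/4.56)² = 40.467. With FPC: n = n₀N/(n₀+N-1) = 40.1 → n = 41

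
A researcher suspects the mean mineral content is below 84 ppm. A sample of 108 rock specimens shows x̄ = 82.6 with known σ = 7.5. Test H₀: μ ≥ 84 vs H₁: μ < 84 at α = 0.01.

z = -1.94. Critical value: -2.33. Fail to reject H₀.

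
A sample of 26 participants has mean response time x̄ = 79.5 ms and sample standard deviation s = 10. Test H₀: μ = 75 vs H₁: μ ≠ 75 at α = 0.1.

t = (x̄ - μ₀)/(s/√n) = (79.5 - 75)/(10/√26) = 2.295. df = 25, critical t = ±1.708. Reject H₀.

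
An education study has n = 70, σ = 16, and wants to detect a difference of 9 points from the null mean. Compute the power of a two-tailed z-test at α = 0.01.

SE = σ/√n = 16/√70 = 1.912. Non-centrality λ = d/SE = 9/1.912 = 4.706. Power ≈ Φ(λ - z_{α/2}) = Φ(4.706 - 2.576) = Φ(2.13) = 0.983.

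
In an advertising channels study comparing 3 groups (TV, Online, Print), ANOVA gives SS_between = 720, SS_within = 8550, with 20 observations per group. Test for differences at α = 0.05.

df_between = 2, df_within = 57. F = MS_between/MS_within = 360.0/150.0 = 2.4. F_crit ≈ 3.159. Fail to reject H₀.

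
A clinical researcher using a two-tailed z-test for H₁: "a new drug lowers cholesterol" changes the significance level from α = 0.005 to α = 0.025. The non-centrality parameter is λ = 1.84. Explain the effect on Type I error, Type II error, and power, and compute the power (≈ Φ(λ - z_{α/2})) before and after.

Increasing α from 0.005 to 0.025:
• Type I error rate increases (α is the Type I rate by definition).
• Critical value moves from z_{α/2} = 2.807 to 2.241, so power = Φ(λ - z_{α/2}) goes from Φ(1.84 - 2.807) = 0.167 to Φ(1.84 - 2.241) = 0.344.
• Type II error rate β = 1 - power therefore decreases (0.833 → 0.656).
Appropriate when false negatives are costly — here, shelving an effective drug — patients miss out on a treatment that would have helped.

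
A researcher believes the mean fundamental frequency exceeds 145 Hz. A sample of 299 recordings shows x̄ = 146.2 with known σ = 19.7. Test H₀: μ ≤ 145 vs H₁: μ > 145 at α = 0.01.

z = 1.053. Critical value: 2.33. Fail to reject H₀.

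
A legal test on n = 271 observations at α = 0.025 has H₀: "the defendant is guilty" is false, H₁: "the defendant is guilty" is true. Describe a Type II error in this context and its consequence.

Type II error: failing to reject H₀ when it is false — concluding that the defendant is guilty is not supported when in fact it is. Consequence: acquitting a guilty person.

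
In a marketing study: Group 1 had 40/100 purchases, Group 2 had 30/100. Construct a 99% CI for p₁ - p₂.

p̂₁ = 0.4, p̂₂ = 0.3. Difference = 0.1. CI = (-0.073, 0.273)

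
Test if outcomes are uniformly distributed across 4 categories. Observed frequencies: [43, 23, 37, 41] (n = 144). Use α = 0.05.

Expected = 36 each. χ² = Σ(O-E)²/E = 6.778. df = 3, critical value = 7.815. Fail to reject H₀.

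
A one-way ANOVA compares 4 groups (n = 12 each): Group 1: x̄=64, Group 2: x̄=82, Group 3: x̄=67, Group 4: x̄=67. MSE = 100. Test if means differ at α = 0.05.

Grand mean = 70.0. SS_between = 2376.0, MS_between = 792.0. F = 7.92, F_crit ≈ 2.816. Reject H₀.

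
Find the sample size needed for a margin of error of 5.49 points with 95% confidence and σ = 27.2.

n = (z*σ/E)² = (1.96×27.2/5.49)² = 94.3 → n = 95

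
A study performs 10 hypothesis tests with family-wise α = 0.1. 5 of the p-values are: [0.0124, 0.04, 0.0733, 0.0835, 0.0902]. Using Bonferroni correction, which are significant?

Bonferroni α = 0.1/10 = 0.01. None of the given p-values are significant.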